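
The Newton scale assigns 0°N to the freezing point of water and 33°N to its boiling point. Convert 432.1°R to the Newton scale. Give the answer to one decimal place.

First in Celsius: (432.1 - 491.67) × 5/9 = -33.0944°C.
Linearly onto the Newton scale: 0 + (-33.0944 / 100) × (33 - 0) = -10.9°N.

-10.9°N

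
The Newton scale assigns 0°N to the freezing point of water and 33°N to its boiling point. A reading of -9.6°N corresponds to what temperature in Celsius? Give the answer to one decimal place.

Linear interpolation between the fixed points: C = (-9.6 - 0) × 100 / (33 - 0) = -29.0909°C.

-29.1°C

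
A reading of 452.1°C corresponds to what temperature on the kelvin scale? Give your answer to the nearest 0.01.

In kelvin: 452.1000 + 273.15 = 725.25 K.

725.25 K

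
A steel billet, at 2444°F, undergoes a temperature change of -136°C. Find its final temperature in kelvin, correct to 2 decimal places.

Initial temperature in Celsius: (2444 - 32) × 5/9 = 1340.0000°C.
Final Celsius temperature: 1340.0000 - 136.0000 = 1204.0000°C.
In kelvin: 1204.0000 + 273.15 = 1477.15 K.

1477.15 K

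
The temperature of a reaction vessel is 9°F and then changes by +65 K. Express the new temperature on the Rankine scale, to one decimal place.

Initial temperature in Celsius: (9 - 32) × 5/9 = -12.7778°C.
The 65 K change is an interval; Kelvin and Celsius degrees are the same size, so ΔC = +65°C.
Final Celsius temperature: -12.7778 + 65.0000 = 52.2222°C.
In Rankine: 52.2222 × 1.8 + 491.67 = 585.7°R.

585.7°R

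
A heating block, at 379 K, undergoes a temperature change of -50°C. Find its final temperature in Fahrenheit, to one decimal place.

Initial temperature in Celsius: 379 - 273.15 = 105.8500°C.
Final Celsius temperature: 105.8500 - 50.0000 = 55.8500°C.
In Fahrenheit: 55.8500 × 1.8 + 32 = 132.5°F.

132.5°F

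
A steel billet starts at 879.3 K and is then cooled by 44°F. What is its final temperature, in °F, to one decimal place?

Initial temperature in Celsius: 879.3 - 273.15 = 606.1500°C.
The 44°F change is an interval, so only the factor 5/9 applies: -44 × 5/9 = -24.4444°C.
Final Celsius temperature: 606.1500 - 24.4444 = 581.7056°C.
In Fahrenheit: 581.7056 × 1.8 + 32 = 1079.1°F.

1079.1°F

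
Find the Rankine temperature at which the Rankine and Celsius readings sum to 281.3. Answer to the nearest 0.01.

Let R be the Rankine reading. The Celsius reading is C = 5/9·R - 273.15.
Require R + C = 281.3: (14/9)·R - 273.15 = 281.3.
R = (281.3 + 273.15) / (14/9) = 356.43.

356.43°R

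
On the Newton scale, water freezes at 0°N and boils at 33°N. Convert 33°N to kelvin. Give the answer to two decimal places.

373.15 K

Linear interpolation between the fixed points: C = (33 - 0) × 100 / (33 - 0) = 100.0000°C.
Then 100.0000 + 273.15 = 373.15 K.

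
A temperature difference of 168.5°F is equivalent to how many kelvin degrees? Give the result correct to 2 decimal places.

Only the scale ratio 5/9 matters for a change in temperature.
168.5 × 5/9 = 93.61.

93.61 K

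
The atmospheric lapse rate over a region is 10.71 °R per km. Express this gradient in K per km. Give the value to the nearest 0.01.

Since only a temperature interval is involved, the additive offset between the scales drops out.
A change of 1°R is a change of 5/9 K, so 10.71 × 5/9 = 5.95.

5.95 K/km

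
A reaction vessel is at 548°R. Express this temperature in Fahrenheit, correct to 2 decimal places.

In Celsius: (548 - 491.67) × 5/9 = 31.2944°C.
In Fahrenheit: 31.2944 × 1.8 + 32 = 88.33°F.

88.33°F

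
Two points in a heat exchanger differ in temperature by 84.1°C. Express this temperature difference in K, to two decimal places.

Celsius and kelvin degrees are the same size, so the interval is unchanged: 84.10.

84.10 K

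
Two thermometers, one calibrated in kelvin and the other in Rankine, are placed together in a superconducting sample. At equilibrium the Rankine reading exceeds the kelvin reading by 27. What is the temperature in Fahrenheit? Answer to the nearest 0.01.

Let x be the kelvin reading; then the Rankine reading is 1.8·x.
(1.8·x) - x = 27  ⇒  (0.8)·x = 27  ⇒  x = 33.7500 K.
In Celsius: 33.75 - 273.15 = -239.4000°C.
In Fahrenheit: -239.4000 × 1.8 + 32 = -398.92°F.

-398.92°F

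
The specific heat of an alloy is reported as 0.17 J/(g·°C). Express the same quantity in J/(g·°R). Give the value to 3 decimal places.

0.094 J/(g·°R)

Since only a temperature interval is involved, the additive offset between the scales drops out.
A change of 1°R is a change of 5/9°C, so per °R the value is 0.17 × 5/9 = 0.094.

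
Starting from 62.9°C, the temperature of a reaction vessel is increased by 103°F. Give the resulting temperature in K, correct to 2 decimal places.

The 103°F change is an interval, so only the factor 5/9 applies: +103 × 5/9 = +57.2222°C.
Final Celsius temperature: 62.9000 + 57.2222 = 120.1222°C.
In kelvin: 120.1222 + 273.15 = 393.27 K.

393.27 K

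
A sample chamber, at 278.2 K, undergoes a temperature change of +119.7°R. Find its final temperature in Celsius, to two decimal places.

71.55°C

Initial temperature in Celsius: 278.2 - 273.15 = 5.0500°C.
The 119.7°R change is an interval, so only the factor 5/9 applies: +119.7 × 5/9 = +66.5000°C.
Final Celsius temperature: 5.0500 + 66.5000 = 71.5500°C.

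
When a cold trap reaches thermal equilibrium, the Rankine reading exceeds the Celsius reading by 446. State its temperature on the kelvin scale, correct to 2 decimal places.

216.06 K

Let x be the Rankine reading; then the Celsius reading is 5/9·x - 273.15.
(5/9·x - 273.15) - x = -446  ⇒  (-4/9)·x = -172.85  ⇒  x = 388.9125°R.
In Celsius: (388.9125 - 491.67) × 5/9 = -57.0875°C.
In kelvin: -57.0875 + 273.15 = 216.06 K.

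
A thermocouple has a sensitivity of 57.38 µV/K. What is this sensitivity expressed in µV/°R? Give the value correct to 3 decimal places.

The quantity depends on a temperature interval, so only the ratio of degree sizes applies; the offset between the scales is irrelevant.
A change of 1°R is a change of 5/9 K, so per °R the value is 57.38 × 5/9 = 31.878.

31.878 µV/°R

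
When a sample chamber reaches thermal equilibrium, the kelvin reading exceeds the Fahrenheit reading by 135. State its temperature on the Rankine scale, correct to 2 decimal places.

730.51°R

Let x be the Fahrenheit reading; then the kelvin reading is 5/9·x + 255.372.
(5/9·x + 255.372) - x = 135  ⇒  (-4/9)·x = -120.372  ⇒  x = 270.8375°F.
In Celsius: (270.8375 - 32) × 5/9 = 132.6875°C.
In Rankine: 132.6875 × 1.8 + 491.67 = 730.51°R.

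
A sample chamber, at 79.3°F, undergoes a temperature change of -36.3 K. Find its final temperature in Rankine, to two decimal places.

Initial temperature in Celsius: (79.3 - 32) × 5/9 = 26.2778°C.
The 36.3 K change is an interval; Kelvin and Celsius degrees are the same size, so ΔC = -36.3°C.
Final Celsius temperature: 26.2778 - 36.3000 = -10.0222°C.
In Rankine: -10.0222 × 1.8 + 491.67 = 473.63°R.

473.63°R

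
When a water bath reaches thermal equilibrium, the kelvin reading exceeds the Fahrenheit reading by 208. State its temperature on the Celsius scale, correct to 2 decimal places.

Let x be the Fahrenheit reading; then the kelvin reading is 5/9·x + 255.372.
(5/9·x + 255.372) - x = 208  ⇒  (-4/9)·x = -47.3722  ⇒  x = 106.5875°F.
In Celsius: (106.5875 - 32) × 5/9 = 41.44°C.

41.44°C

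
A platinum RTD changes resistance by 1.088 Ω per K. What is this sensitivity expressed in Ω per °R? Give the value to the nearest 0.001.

Since only a temperature interval is involved, the additive offset between the scales drops out.
A change of 1°R is a change of 5/9 K, so per °R the value is 1.088 × 5/9 = 0.604.

0.604 Ω per °R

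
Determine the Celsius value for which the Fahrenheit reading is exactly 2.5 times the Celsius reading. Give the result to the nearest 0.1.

Let C be the Celsius reading. The Fahrenheit reading is F = 1.8·C + 32.
Require F = 2.5·C: 1.8·C + 32 = 2.5·C.
(-0.7)·C = -32  ⇒  C = 45.7.

45.7°C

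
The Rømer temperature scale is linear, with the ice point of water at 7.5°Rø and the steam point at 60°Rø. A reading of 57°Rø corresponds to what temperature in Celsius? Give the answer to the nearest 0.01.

Linear interpolation between the fixed points: C = (57 - 7.5) × 100 / (60 - 7.5) = 94.2857°C.

94.29°C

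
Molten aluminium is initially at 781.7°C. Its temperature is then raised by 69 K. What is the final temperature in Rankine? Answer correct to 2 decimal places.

2022.93°R

The 69 K change is an interval; Kelvin and Celsius degrees are the same size, so ΔC = +69°C.
Final Celsius temperature: 781.7000 + 69.0000 = 850.7000°C.
In Rankine: 850.7000 × 1.8 + 491.67 = 2022.93°R.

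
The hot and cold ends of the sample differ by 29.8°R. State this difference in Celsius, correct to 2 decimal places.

For a temperature interval the offset drops out; only the factor 5/9 applies.
29.8 × 5/9 = 16.56.

16.56°C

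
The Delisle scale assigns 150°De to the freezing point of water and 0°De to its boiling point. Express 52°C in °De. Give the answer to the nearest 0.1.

Linearly onto the Delisle scale: 150 + (52.0000 / 100) × (0 - 150) = 72.0°De.

72.0°De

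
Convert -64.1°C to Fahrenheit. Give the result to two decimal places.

-83.38°F

In Fahrenheit: -64.1000 × 1.8 + 32 = -83.38°F.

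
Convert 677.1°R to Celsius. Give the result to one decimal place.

In Celsius: (677.1 - 491.67) × 5/9 = 103.0167°C.

103.0°C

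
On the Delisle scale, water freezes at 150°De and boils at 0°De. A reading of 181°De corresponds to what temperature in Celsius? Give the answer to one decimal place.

Linear interpolation between the fixed points: C = (181 - 150) × 100 / (0 - 150) = -20.6667°C.

-20.7°C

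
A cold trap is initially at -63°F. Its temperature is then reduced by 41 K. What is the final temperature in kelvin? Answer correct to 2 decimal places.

Initial temperature in Celsius: (-63 - 32) × 5/9 = -52.7778°C.
The 41 K change is an interval; Kelvin and Celsius degrees are the same size, so ΔC = -41°C.
Final Celsius temperature: -52.7778 - 41.0000 = -93.7778°C.
In kelvin: -93.7778 + 273.15 = 179.37 K.

179.37 K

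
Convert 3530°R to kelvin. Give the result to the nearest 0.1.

In Celsius: (3530 - 491.67) × 5/9 = 1687.9611°C.
In kelvin: 1687.9611 + 273.15 = 1961.1 K.

1961.1 K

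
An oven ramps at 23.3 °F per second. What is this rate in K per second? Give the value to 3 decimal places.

12.944 K/second

The quantity depends on a temperature interval, so only the ratio of degree sizes applies; the offset between the scales is irrelevant.
A change of 1°F is a change of 5/9 K, so 23.3 × 5/9 = 12.944.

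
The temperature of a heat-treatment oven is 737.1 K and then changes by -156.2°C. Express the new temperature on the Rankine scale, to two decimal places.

1045.62°R

Initial temperature in Celsius: 737.1 - 273.15 = 463.9500°C.
Final Celsius temperature: 463.9500 - 156.2000 = 307.7500°C.
In Rankine: 307.7500 × 1.8 + 491.67 = 1045.62°R.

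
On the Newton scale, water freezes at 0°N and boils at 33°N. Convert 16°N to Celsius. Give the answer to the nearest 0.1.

48.5°C

Linear interpolation between the fixed points: C = (16 - 0) × 100 / (33 - 0) = 48.4848°C.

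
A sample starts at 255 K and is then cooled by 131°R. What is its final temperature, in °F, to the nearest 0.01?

-131.67°F

Initial temperature in Celsius: 255 - 273.15 = -18.1500°C.
The 131°R change is an interval, so only the factor 5/9 applies: -131 × 5/9 = -72.7778°C.
Final Celsius temperature: -18.1500 - 72.7778 = -90.9278°C.
In Fahrenheit: -90.9278 × 1.8 + 32 = -131.67°F.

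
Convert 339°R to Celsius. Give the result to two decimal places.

In Celsius: (339 - 491.67) × 5/9 = -84.8167°C.

-84.82°C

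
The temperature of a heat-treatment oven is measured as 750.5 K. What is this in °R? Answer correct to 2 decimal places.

In Celsius: 750.5 - 273.15 = 477.3500°C.
In Rankine: 477.3500 × 1.8 + 491.67 = 1350.90°R.

1350.90°R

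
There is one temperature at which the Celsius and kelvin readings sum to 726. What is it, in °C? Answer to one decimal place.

Let C be the Celsius reading. The kelvin reading is K = 1·C + 273.15.
Require C + K = 726: (2)·C + 273.15 = 726.
C = (726 - 273.15) / (2) = 226.4.

226.4°C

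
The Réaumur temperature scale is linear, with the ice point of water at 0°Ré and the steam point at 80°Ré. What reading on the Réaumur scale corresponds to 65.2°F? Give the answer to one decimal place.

14.8°Ré

First in Celsius: (65.2 - 32) × 5/9 = 18.4444°C.
Linearly onto the Réaumur scale: 0 + (18.4444 / 100) × (80 - 0) = 14.8°Ré.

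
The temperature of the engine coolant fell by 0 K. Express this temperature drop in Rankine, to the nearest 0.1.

0.0°R

Only the scale ratio 1.8 matters for a change in temperature.
0 × 1.8 = 0.0.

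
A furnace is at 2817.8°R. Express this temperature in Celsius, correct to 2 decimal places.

1292.29°C

In Celsius: (2817.8 - 491.67) × 5/9 = 1292.2944°C.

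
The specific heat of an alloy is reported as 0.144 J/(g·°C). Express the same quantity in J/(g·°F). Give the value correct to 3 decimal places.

0.080 J/(g·°F)

The quantity depends on a temperature interval, so only the ratio of degree sizes applies; the offset between the scales is irrelevant.
A change of 1°F is a change of 5/9°C, so per °F the value is 0.144 × 5/9 = 0.080.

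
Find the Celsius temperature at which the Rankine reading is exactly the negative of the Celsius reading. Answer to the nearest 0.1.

Let C be the Celsius reading. The Rankine reading is R = 1.8·C + 491.67.
Require R = -1·C: 1.8·C + 491.67 = -1·C.
(2.8)·C = -491.67  ⇒  C = -175.6.

-175.6°C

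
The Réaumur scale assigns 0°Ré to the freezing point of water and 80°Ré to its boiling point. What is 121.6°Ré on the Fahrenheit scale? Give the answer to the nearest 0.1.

Linear interpolation between the fixed points: C = (121.6 - 0) × 100 / (80 - 0) = 152.0000°C.
Then 152.0000 × 1.8 + 32 = 305.6°F.

305.6°F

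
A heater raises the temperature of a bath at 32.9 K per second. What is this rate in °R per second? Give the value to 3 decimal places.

The quantity depends on a temperature interval, so only the ratio of degree sizes applies; the offset between the scales is irrelevant.
A change of 1 K is a change of 1.8°R, so 32.9 × 1.8 = 59.220.

59.220 °R/second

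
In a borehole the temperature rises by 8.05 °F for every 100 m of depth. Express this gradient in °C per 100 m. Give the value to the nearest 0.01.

4.47 °C/100 m

The quantity depends on a temperature interval, so only the ratio of degree sizes applies; the offset between the scales is irrelevant.
A change of 1°F is a change of 5/9°C, so 8.05 × 5/9 = 4.47.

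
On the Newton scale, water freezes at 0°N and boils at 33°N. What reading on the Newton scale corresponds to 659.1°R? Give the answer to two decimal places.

30.70°N

First in Celsius: (659.1 - 491.67) × 5/9 = 93.0167°C.
Linearly onto the Newton scale: 0 + (93.0167 / 100) × (33 - 0) = 30.70°N.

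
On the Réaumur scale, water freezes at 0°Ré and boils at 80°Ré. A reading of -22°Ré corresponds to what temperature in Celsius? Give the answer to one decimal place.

-27.5°C

Linear interpolation between the fixed points: C = (-22 - 0) × 100 / (80 - 0) = -27.5000°C.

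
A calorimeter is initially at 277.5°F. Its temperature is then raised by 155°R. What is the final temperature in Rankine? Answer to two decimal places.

Initial temperature in Celsius: (277.5 - 32) × 5/9 = 136.3889°C.
The 155°R change is an interval, so only the factor 5/9 applies: +155 × 5/9 = +86.1111°C.
Final Celsius temperature: 136.3889 + 86.1111 = 222.5000°C.
In Rankine: 222.5000 × 1.8 + 491.67 = 892.17°R.

892.17°R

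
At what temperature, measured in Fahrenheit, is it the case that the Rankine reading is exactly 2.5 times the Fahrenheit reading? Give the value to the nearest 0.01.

Let F be the Fahrenheit reading. The Rankine reading is R = 1·F + 459.67.
Require R = 2.5·F: 1·F + 459.67 = 2.5·F.
(-1.5)·F = -459.67  ⇒  F = 306.45.

306.45°F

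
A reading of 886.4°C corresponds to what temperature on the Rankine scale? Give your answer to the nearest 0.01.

2087.19°R

In Rankine: 886.4000 × 1.8 + 491.67 = 2087.19°R.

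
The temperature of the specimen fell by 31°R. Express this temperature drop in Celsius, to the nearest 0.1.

17.2°C

Only the scale ratio 5/9 matters for a change in temperature.
31 × 5/9 = 17.2.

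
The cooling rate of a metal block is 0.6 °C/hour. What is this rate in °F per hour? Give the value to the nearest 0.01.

Since only a temperature interval is involved, the additive offset between the scales drops out.
A change of 1°C is a change of 1.8°F, so 0.6 × 1.8 = 1.08.

1.08 °F/hour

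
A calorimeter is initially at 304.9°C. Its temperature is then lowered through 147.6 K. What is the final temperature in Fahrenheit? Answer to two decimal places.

The 147.6 K change is an interval; Kelvin and Celsius degrees are the same size, so ΔC = -147.6°C.
Final Celsius temperature: 304.9000 - 147.6000 = 157.3000°C.
In Fahrenheit: 157.3000 × 1.8 + 32 = 315.14°F.

315.14°F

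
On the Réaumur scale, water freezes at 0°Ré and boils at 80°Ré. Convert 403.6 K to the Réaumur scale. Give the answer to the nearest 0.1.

First in Celsius: 403.6 - 273.15 = 130.4500°C.
Linearly onto the Réaumur scale: 0 + (130.4500 / 100) × (80 - 0) = 104.4°Ré.

104.4°Ré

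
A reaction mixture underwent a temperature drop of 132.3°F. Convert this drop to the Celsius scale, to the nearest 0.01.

73.50°C

Only the scale ratio 5/9 matters for a change in temperature.
132.3 × 5/9 = 73.50.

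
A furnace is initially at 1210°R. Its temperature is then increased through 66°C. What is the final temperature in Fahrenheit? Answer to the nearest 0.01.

869.13°F

Initial temperature in Celsius: (1210 - 491.67) × 5/9 = 399.0722°C.
Final Celsius temperature: 399.0722 + 66.0000 = 465.0722°C.
In Fahrenheit: 465.0722 × 1.8 + 32 = 869.13°F.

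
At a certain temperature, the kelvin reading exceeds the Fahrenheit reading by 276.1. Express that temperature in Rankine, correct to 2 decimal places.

Let x be the Fahrenheit reading; then the kelvin reading is 5/9·x + 255.372.
(5/9·x + 255.372) - x = 276.1  ⇒  (-4/9)·x = 20.7278  ⇒  x = -46.6375°F.
In Celsius: (-46.6375 - 32) × 5/9 = -43.6875°C.
In Rankine: -43.6875 × 1.8 + 491.67 = 413.03°R.

413.03°R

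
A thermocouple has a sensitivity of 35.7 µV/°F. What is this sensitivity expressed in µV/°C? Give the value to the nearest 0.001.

64.260 µV/°C

Since only a temperature interval is involved, the additive offset between the scales drops out.
A change of 1°C is a change of 1.8°F, so per °C the value is 35.7 × 1.8 = 64.260.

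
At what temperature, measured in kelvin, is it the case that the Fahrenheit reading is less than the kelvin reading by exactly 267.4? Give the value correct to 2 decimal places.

Let K be the kelvin reading. The Fahrenheit reading is F = 1.8·K - 459.67.
Require F - K = -267.4: (0.8)·K - 459.67 = -267.4.
K = (-267.4 + 459.67) / (0.8) = 240.34.

240.34 K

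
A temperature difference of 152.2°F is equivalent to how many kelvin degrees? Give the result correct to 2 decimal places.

Only the scale ratio 5/9 matters for a change in temperature.
152.2 × 5/9 = 84.56.

84.56 K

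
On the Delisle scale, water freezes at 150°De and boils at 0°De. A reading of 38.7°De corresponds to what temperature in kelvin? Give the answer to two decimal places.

347.35 K

Linear interpolation between the fixed points: C = (38.7 - 150) × 100 / (0 - 150) = 74.2000°C.
Then 74.2000 + 273.15 = 347.35 K.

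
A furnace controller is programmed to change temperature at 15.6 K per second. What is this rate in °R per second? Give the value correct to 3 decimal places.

28.080 °R/second

Since only a temperature interval is involved, the additive offset between the scales drops out.
A change of 1 K is a change of 1.8°R, so 15.6 × 1.8 = 28.080.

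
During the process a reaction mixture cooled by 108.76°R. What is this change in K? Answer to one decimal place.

60.4 K

For a temperature interval the offset drops out; only the factor 5/9 applies.
108.76 × 5/9 = 60.4.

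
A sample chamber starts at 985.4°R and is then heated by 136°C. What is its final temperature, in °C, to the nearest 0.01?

Initial temperature in Celsius: (985.4 - 491.67) × 5/9 = 274.2944°C.
Final Celsius temperature: 274.2944 + 136.0000 = 410.2944°C.

410.29°C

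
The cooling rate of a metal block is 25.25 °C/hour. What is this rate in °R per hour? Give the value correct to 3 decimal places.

Since only a temperature interval is involved, the additive offset between the scales drops out.
A change of 1°C is a change of 1.8°R, so 25.25 × 1.8 = 45.450.

45.450 °R/hour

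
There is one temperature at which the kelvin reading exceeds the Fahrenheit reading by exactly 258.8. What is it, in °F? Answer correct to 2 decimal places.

Let F be the Fahrenheit reading. The kelvin reading is K = 5/9·F + 255.372.
Require K - F = 258.8: (-4/9)·F + 255.372 = 258.8.
F = (258.8 - 255.372) / (-4/9) = -7.71.

-7.71°F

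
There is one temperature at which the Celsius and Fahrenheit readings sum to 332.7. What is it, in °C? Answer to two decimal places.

107.39°C

Let C be the Celsius reading. The Fahrenheit reading is F = 1.8·C + 32.
Require C + F = 332.7: (2.8)·C + 32 = 332.7.
C = (332.7 - 32) / (2.8) = 107.39.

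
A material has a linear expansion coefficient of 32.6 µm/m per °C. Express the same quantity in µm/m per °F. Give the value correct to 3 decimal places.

The quantity depends on a temperature interval, so only the ratio of degree sizes applies; the offset between the scales is irrelevant.
A change of 1°F is a change of 5/9°C, so per °F the value is 32.6 × 5/9 = 18.111.

18.111 µm/m per °F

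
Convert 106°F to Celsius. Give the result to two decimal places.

In Celsius: (106 - 32) × 5/9 = 41.1111°C.

41.11°C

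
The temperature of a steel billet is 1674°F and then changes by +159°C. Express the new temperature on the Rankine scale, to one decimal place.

2419.9°R

Initial temperature in Celsius: (1674 - 32) × 5/9 = 912.2222°C.
Final Celsius temperature: 912.2222 + 159.0000 = 1071.2222°C.
In Rankine: 1071.2222 × 1.8 + 491.67 = 2419.9°R.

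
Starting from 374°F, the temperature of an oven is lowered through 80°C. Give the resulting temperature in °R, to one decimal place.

689.7°R

Initial temperature in Celsius: (374 - 32) × 5/9 = 190.0000°C.
Final Celsius temperature: 190.0000 - 80.0000 = 110.0000°C.
In Rankine: 110.0000 × 1.8 + 491.67 = 689.7°R.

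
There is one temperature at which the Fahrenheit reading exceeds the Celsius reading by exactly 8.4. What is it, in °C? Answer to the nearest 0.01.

Let C be the Celsius reading. The Fahrenheit reading is F = 1.8·C + 32.
Require F - C = 8.4: (0.8)·C + 32 = 8.4.
C = (8.4 - 32) / (0.8) = -29.50.

-29.50°C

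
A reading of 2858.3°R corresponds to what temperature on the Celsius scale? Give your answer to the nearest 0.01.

1314.79°C

In Celsius: (2858.3 - 491.67) × 5/9 = 1314.7944°C.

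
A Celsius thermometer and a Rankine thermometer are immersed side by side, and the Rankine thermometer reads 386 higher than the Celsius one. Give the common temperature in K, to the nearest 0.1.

Let x be the Celsius reading; then the Rankine reading is 1.8·x + 491.67.
(1.8·x + 491.67) - x = 386  ⇒  (0.8)·x = -105.67  ⇒  x = -132.0875°C.
In kelvin: -132.0875 + 273.15 = 141.1 K.

141.1 K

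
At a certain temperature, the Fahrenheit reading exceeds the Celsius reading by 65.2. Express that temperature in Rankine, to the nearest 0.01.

566.37°R

Let x be the Fahrenheit reading; then the Celsius reading is 5/9·x - 17.7778.
(5/9·x - 17.7778) - x = -65.2  ⇒  (-4/9)·x = -47.4222  ⇒  x = 106.7000°F.
In Celsius: (106.7 - 32) × 5/9 = 41.5000°C.
In Rankine: 41.5000 × 1.8 + 491.67 = 566.37°R.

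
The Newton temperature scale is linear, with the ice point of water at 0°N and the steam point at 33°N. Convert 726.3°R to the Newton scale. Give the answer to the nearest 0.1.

43.0°N

First in Celsius: (726.3 - 491.67) × 5/9 = 130.3500°C.
Linearly onto the Newton scale: 0 + (130.3500 / 100) × (33 - 0) = 43.0°N.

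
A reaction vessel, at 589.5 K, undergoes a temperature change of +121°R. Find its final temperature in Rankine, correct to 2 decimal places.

1182.10°R

Initial temperature in Celsius: 589.5 - 273.15 = 316.3500°C.
The 121°R change is an interval, so only the factor 5/9 applies: +121 × 5/9 = +67.2222°C.
Final Celsius temperature: 316.3500 + 67.2222 = 383.5722°C.
In Rankine: 383.5722 × 1.8 + 491.67 = 1182.10°R.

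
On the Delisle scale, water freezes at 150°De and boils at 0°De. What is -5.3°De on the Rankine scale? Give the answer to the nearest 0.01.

678.03°R

Linear interpolation between the fixed points: C = (-5.3 - 150) × 100 / (0 - 150) = 103.5333°C.
Then 103.5333 × 1.8 + 491.67 = 678.03°R.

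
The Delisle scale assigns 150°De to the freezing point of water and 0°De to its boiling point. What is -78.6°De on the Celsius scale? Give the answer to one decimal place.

Linear interpolation between the fixed points: C = (-78.6 - 150) × 100 / (0 - 150) = 152.4000°C.

152.4°C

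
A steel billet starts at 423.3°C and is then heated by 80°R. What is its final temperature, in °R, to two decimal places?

The 80°R change is an interval, so only the factor 5/9 applies: +80 × 5/9 = +44.4444°C.
Final Celsius temperature: 423.3000 + 44.4444 = 467.7444°C.
In Rankine: 467.7444 × 1.8 + 491.67 = 1333.61°R.

1333.61°R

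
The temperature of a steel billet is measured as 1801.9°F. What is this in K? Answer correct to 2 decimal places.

1256.43 K

In Celsius: (1801.9 - 32) × 5/9 = 983.2778°C.
In kelvin: 983.2778 + 273.15 = 1256.43 K.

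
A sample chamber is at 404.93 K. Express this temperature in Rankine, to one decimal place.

In Celsius: 404.93 - 273.15 = 131.7800°C.
In Rankine: 131.7800 × 1.8 + 491.67 = 728.9°R.

728.9°R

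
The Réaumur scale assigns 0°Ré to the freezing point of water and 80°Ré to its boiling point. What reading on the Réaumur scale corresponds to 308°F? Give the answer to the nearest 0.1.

122.7°Ré

First in Celsius: (308 - 32) × 5/9 = 153.3333°C.
Linearly onto the Réaumur scale: 0 + (153.3333 / 100) × (80 - 0) = 122.7°Ré.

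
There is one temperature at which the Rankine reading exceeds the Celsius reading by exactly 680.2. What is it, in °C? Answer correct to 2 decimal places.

235.66°C

Let C be the Celsius reading. The Rankine reading is R = 1.8·C + 491.67.
Require R - C = 680.2: (0.8)·C + 491.67 = 680.2.
C = (680.2 - 491.67) / (0.8) = 235.66.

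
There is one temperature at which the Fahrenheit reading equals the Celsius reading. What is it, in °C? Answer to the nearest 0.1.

-40.0°C

Let C be the Celsius reading. The Fahrenheit reading is F = 1.8·C + 32.
Set F = C: 1.8·C + 32 = C.
(0.8)·C = -32  ⇒  C = -40.0.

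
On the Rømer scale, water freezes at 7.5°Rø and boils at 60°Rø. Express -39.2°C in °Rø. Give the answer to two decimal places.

Linearly onto the Rømer scale: 7.5 + (-39.2000 / 100) × (60 - 7.5) = -13.08°Rø.

-13.08°Rø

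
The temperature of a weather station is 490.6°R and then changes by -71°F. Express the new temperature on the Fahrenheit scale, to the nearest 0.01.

Initial temperature in Celsius: (490.6 - 491.67) × 5/9 = -0.5944°C.
The 71°F change is an interval, so only the factor 5/9 applies: -71 × 5/9 = -39.4444°C.
Final Celsius temperature: -0.5944 - 39.4444 = -40.0389°C.
In Fahrenheit: -40.0389 × 1.8 + 32 = -40.07°F.

-40.07°F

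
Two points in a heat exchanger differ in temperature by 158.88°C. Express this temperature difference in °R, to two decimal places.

An interval of 1°C corresponds to 1.8°R.
158.88 × 1.8 = 285.98.

285.98°R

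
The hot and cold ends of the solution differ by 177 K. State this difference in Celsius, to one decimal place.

Kelvin and Celsius degrees are the same size, so the interval is unchanged: 177.0.

177.0°C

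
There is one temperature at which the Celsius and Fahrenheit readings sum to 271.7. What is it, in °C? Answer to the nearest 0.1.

Let C be the Celsius reading. The Fahrenheit reading is F = 1.8·C + 32.
Require C + F = 271.7: (2.8)·C + 32 = 271.7.
C = (271.7 - 32) / (2.8) = 85.6.

85.6°C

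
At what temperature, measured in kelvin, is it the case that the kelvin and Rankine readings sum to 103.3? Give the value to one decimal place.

36.9 K

Let K be the kelvin reading. The Rankine reading is R = 1.8·K.
Require K + R = 103.3: (2.8)·K = 103.3.
K = (103.3) / (2.8) = 36.9.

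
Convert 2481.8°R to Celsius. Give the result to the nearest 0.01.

In Celsius: (2481.8 - 491.67) × 5/9 = 1105.6278°C.

1105.63°C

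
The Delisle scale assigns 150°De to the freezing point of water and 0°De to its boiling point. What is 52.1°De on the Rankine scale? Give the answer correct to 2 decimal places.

609.15°R

Linear interpolation between the fixed points: C = (52.1 - 150) × 100 / (0 - 150) = 65.2667°C.
Then 65.2667 × 1.8 + 491.67 = 609.15°R.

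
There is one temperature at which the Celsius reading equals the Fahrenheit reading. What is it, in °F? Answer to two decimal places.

-40.00°F

Let F be the Fahrenheit reading. The Celsius reading is C = 5/9·F - 17.7778.
Set C = F: 5/9·F - 17.7778 = F.
(-4/9)·F = 17.7778  ⇒  F = -40.00.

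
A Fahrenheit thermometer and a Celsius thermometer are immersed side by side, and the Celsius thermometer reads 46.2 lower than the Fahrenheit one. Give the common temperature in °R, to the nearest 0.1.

Let x be the Fahrenheit reading; then the Celsius reading is 5/9·x - 17.7778.
(5/9·x - 17.7778) - x = -46.2  ⇒  (-4/9)·x = -28.4222  ⇒  x = 63.9500°F.
In Celsius: (63.95 - 32) × 5/9 = 17.7500°C.
In Rankine: 17.7500 × 1.8 + 491.67 = 523.6°R.

523.6°R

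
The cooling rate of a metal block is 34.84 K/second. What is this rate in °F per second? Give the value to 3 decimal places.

62.712 °F/second

Since only a temperature interval is involved, the additive offset between the scales drops out.
A change of 1 K is a change of 1.8°F, so 34.84 × 1.8 = 62.712.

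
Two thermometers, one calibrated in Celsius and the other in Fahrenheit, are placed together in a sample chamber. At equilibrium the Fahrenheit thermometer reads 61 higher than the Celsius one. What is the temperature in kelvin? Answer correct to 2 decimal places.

Let x be the Celsius reading; then the Fahrenheit reading is 1.8·x + 32.
(1.8·x + 32) - x = 61  ⇒  (0.8)·x = 29  ⇒  x = 36.2500°C.
In kelvin: 36.2500 + 273.15 = 309.40 K.

309.40 K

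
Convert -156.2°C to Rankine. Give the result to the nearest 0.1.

210.5°R

In Rankine: -156.2000 × 1.8 + 491.67 = 210.5°R.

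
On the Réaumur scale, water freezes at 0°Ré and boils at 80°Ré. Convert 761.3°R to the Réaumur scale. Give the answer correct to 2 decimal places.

119.84°Ré

First in Celsius: (761.3 - 491.67) × 5/9 = 149.7944°C.
Linearly onto the Réaumur scale: 0 + (149.7944 / 100) × (80 - 0) = 119.84°Ré.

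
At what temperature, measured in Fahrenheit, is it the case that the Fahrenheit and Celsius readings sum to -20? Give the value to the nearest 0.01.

-1.43°F

Let F be the Fahrenheit reading. The Celsius reading is C = 5/9·F - 17.7778.
Require F + C = -20: (14/9)·F - 17.7778 = -20.
F = (-20 + 17.7778) / (14/9) = -1.43.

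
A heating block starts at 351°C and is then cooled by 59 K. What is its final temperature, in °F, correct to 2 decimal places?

The 59 K change is an interval; Kelvin and Celsius degrees are the same size, so ΔC = -59°C.
Final Celsius temperature: 351.0000 - 59.0000 = 292.0000°C.
In Fahrenheit: 292.0000 × 1.8 + 32 = 557.60°F.

557.60°F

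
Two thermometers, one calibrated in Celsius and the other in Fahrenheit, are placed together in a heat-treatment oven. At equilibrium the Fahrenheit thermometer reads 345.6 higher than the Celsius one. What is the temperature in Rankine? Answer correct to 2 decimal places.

1197.27°R

Let x be the Celsius reading; then the Fahrenheit reading is 1.8·x + 32.
(1.8·x + 32) - x = 345.6  ⇒  (0.8)·x = 313.6  ⇒  x = 392.0000°C.
In Rankine: 392.0000 × 1.8 + 491.67 = 1197.27°R.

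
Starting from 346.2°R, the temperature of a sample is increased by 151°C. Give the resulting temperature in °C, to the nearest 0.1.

Initial temperature in Celsius: (346.2 - 491.67) × 5/9 = -80.8167°C.
Final Celsius temperature: -80.8167 + 151.0000 = 70.1833°C.

70.2°C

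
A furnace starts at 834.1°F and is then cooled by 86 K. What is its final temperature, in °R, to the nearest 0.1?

Initial temperature in Celsius: (834.1 - 32) × 5/9 = 445.6111°C.
The 86 K change is an interval; Kelvin and Celsius degrees are the same size, so ΔC = -86°C.
Final Celsius temperature: 445.6111 - 86.0000 = 359.6111°C.
In Rankine: 359.6111 × 1.8 + 491.67 = 1139.0°R.

1139.0°R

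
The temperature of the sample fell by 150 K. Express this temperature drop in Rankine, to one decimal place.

270.0°R

An interval of 1 K corresponds to 1.8°R.
150 × 1.8 = 270.0.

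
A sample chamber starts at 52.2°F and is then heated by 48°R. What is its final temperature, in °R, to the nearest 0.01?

559.87°R

Initial temperature in Celsius: (52.2 - 32) × 5/9 = 11.2222°C.
The 48°R change is an interval, so only the factor 5/9 applies: +48 × 5/9 = +26.6667°C.
Final Celsius temperature: 11.2222 + 26.6667 = 37.8889°C.
In Rankine: 37.8889 × 1.8 + 491.67 = 559.87°R.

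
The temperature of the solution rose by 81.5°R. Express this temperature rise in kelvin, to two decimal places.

45.28 K

For a temperature interval the offset drops out; only the factor 5/9 applies.
81.5 × 5/9 = 45.28.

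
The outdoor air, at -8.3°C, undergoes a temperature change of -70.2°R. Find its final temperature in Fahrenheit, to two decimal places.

-53.14°F

The 70.2°R change is an interval, so only the factor 5/9 applies: -70.2 × 5/9 = -39.0000°C.
Final Celsius temperature: -8.3000 - 39.0000 = -47.3000°C.
In Fahrenheit: -47.3000 × 1.8 + 32 = -53.14°F.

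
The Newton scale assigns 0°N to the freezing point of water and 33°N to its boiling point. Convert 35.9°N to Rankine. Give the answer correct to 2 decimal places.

Linear interpolation between the fixed points: C = (35.9 - 0) × 100 / (33 - 0) = 108.7879°C.
Then 108.7879 × 1.8 + 491.67 = 687.49°R.

687.49°R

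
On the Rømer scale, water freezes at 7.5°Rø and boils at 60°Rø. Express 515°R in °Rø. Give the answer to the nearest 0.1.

14.3°Rø

First in Celsius: (515 - 491.67) × 5/9 = 12.9611°C.
Linearly onto the Rømer scale: 7.5 + (12.9611 / 100) × (60 - 7.5) = 14.3°Rø.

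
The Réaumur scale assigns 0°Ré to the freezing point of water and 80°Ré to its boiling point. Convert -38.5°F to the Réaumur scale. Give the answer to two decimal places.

First in Celsius: (-38.5 - 32) × 5/9 = -39.1667°C.
Linearly onto the Réaumur scale: 0 + (-39.1667 / 100) × (80 - 0) = -31.33°Ré.

-31.33°Ré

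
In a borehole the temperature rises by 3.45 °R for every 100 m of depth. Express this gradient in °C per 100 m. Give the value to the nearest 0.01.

1.92 °C/100 m

The quantity depends on a temperature interval, so only the ratio of degree sizes applies; the offset between the scales is irrelevant.
A change of 1°R is a change of 5/9°C, so 3.45 × 5/9 = 1.92.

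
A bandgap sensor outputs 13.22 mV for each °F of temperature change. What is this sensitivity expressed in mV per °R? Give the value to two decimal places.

Since only a temperature interval is involved, the additive offset between the scales drops out.
A change of 1°R is a change of 1°F, so per °R the value is 13.22 × 1 = 13.22.

13.22 mV per °R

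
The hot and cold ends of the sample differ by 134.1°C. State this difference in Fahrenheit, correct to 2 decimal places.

241.38°F

Only the scale ratio 1.8 matters for a change in temperature.
134.1 × 1.8 = 241.38.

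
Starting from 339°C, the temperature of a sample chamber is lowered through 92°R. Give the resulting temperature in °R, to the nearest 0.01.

1009.87°R

The 92°R change is an interval, so only the factor 5/9 applies: -92 × 5/9 = -51.1111°C.
Final Celsius temperature: 339.0000 - 51.1111 = 287.8889°C.
In Rankine: 287.8889 × 1.8 + 491.67 = 1009.87°R.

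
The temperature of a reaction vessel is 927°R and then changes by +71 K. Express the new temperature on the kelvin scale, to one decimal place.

586.0 K

Initial temperature in Celsius: (927 - 491.67) × 5/9 = 241.8500°C.
The 71 K change is an interval; Kelvin and Celsius degrees are the same size, so ΔC = +71°C.
Final Celsius temperature: 241.8500 + 71.0000 = 312.8500°C.
In kelvin: 312.8500 + 273.15 = 586.0 K.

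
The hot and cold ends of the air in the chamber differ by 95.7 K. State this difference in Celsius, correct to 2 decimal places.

95.70°C

Kelvin and Celsius degrees are the same size, so the interval is unchanged: 95.70.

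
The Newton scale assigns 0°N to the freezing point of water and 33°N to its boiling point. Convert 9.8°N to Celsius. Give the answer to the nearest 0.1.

Linear interpolation between the fixed points: C = (9.8 - 0) × 100 / (33 - 0) = 29.6970°C.

29.7°C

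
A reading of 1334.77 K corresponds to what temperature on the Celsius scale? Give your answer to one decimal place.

1061.6°C

In Celsius: 1334.77 - 273.15 = 1061.6200°C.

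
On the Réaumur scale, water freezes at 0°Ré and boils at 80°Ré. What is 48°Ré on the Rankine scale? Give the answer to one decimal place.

Linear interpolation between the fixed points: C = (48 - 0) × 100 / (80 - 0) = 60.0000°C.
Then 60.0000 × 1.8 + 491.67 = 599.7°R.

599.7°R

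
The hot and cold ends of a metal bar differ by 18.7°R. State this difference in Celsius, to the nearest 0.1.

10.4°C

An interval of 1°R corresponds to 5/9°C.
18.7 × 5/9 = 10.4.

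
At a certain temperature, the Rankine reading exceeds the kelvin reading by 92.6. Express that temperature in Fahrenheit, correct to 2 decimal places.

-251.32°F

Let x be the kelvin reading; then the Rankine reading is 1.8·x.
(1.8·x) - x = 92.6  ⇒  (0.8)·x = 92.6  ⇒  x = 115.7500 K.
In Celsius: 115.75 - 273.15 = -157.4000°C.
In Fahrenheit: -157.4000 × 1.8 + 32 = -251.32°F.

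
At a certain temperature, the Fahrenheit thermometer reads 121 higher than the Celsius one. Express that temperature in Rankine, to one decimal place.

Let x be the Celsius reading; then the Fahrenheit reading is 1.8·x + 32.
(1.8·x + 32) - x = 121  ⇒  (0.8)·x = 89  ⇒  x = 111.2500°C.
In Rankine: 111.2500 × 1.8 + 491.67 = 691.9°R.

691.9°R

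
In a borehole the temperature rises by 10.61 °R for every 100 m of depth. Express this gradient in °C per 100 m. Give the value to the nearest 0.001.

5.894 °C/100 m

Since only a temperature interval is involved, the additive offset between the scales drops out.
A change of 1°R is a change of 5/9°C, so 10.61 × 5/9 = 5.894.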